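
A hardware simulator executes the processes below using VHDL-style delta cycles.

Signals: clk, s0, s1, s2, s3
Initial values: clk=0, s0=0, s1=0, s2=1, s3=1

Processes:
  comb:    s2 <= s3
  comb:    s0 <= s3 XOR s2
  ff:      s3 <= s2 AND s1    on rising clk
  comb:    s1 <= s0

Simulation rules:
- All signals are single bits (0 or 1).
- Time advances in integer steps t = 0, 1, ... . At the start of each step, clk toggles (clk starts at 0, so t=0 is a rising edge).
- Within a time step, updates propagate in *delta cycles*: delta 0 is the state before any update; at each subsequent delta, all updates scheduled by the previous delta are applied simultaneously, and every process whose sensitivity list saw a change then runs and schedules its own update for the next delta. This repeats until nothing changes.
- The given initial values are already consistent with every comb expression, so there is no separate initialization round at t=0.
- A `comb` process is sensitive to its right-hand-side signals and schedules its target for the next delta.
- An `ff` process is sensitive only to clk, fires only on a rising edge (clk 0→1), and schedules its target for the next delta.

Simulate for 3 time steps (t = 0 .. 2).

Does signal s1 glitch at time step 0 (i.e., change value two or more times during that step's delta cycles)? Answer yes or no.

yes

t=0 Δ0: s2=1 s0=0 clk=0 s3=1 s1=0
  Δ1: clk:0→1
  Δ2: s3:1→0
  Δ3: s2:1→0, s0:0→1
  Δ4: s0:1→0, s1:0→1
  Δ5: s1:1→0
  (5Δ to stable)
t=1 Δ0: s2=0 s0=0 clk=1 s3=0 s1=0
  Δ1: clk:1→0
  (1Δ to stable)
t=2 Δ0: s2=0 s0=0 clk=0 s3=0 s1=0
  Δ1: clk:0→1
  (1Δ to stable)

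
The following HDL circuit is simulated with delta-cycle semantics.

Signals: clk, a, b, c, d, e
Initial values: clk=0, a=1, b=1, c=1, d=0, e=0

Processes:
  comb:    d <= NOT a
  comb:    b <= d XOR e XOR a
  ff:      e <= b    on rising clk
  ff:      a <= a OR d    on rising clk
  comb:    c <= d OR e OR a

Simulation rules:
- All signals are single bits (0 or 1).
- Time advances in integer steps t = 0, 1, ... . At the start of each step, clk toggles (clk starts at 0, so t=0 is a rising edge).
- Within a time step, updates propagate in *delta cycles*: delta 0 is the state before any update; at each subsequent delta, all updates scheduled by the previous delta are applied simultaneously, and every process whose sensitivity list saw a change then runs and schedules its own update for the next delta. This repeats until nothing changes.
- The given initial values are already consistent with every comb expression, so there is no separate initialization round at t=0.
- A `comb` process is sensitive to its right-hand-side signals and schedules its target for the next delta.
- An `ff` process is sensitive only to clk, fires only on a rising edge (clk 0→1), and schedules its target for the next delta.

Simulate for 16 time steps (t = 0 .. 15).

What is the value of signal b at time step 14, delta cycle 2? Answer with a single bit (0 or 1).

[bits: c,e,b,clk,d,a]
t=0: Δ0=101001 Δ1=101101 Δ2=111101 Δ3=110101 | 3Δ
t=1: Δ0=110101 Δ1=110001 | 1Δ
t=2: Δ0=110001 Δ1=110101 Δ2=100101 Δ3=101101 | 3Δ
t=3: Δ0=101101 Δ1=101001 | 1Δ
t=4: Δ0=101001 Δ1=101101 Δ2=111101 Δ3=110101 | 3Δ
t=5: Δ0=110101 Δ1=110001 | 1Δ
t=6: Δ0=110001 Δ1=110101 Δ2=100101 Δ3=101101 | 3Δ
t=7: Δ0=101101 Δ1=101001 | 1Δ
t=8: Δ0=101001 Δ1=101101 Δ2=111101 Δ3=110101 | 3Δ
t=9: Δ0=110101 Δ1=110001 | 1Δ
t=10: Δ0=110001 Δ1=110101 Δ2=100101 Δ3=101101 | 3Δ
t=11: Δ0=101101 Δ1=101001 | 1Δ
t=12: Δ0=101001 Δ1=101101 Δ2=111101 Δ3=110101 | 3Δ
t=13: Δ0=110101 Δ1=110001 | 1Δ
t=14: Δ0=110001 Δ1=110101 Δ2=100101 Δ3=101101 | 3Δ
t=15: Δ0=101101 Δ1=101001 | 1Δ

0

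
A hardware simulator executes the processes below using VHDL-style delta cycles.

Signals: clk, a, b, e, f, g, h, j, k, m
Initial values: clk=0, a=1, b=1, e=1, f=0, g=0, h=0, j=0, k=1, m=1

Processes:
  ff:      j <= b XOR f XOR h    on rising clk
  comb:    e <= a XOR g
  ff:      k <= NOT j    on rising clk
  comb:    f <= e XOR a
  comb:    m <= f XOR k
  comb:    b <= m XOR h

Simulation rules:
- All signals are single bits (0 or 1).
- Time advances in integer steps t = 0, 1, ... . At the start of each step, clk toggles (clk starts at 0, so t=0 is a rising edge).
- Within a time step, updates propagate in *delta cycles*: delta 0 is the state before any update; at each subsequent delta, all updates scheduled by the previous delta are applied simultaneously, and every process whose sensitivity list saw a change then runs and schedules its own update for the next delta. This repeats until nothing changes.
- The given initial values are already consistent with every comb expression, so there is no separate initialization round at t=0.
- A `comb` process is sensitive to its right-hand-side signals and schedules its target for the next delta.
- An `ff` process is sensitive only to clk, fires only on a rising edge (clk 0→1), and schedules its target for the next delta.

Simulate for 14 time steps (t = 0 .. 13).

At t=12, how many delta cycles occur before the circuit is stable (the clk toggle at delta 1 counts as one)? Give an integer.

2

[bits: a,j,k,h,e,g,m,b,f,clk]
t=0: Δ0=1010101100 Δ1=1010101101 Δ2=1110101101 | 2Δ
t=1: Δ0=1110101101 Δ1=1110101100 | 1Δ
t=2: Δ0=1110101100 Δ1=1110101101 Δ2=1100101101 Δ3=1100100101 Δ4=1100100001 | 4Δ
t=3: Δ0=1100100001 Δ1=1100100000 | 1Δ
t=4: Δ0=1100100000 Δ1=1100100001 Δ2=1000100001 | 2Δ
t=5: Δ0=1000100001 Δ1=1000100000 | 1Δ
t=6: Δ0=1000100000 Δ1=1000100001 Δ2=1010100001 Δ3=1010101001 Δ4=1010101101 | 4Δ
t=7: Δ0=1010101101 Δ1=1010101100 | 1Δ
t=8: Δ0=1010101100 Δ1=1010101101 Δ2=1110101101 | 2Δ
t=9: Δ0=1110101101 Δ1=1110101100 | 1Δ
t=10: Δ0=1110101100 Δ1=1110101101 Δ2=1100101101 Δ3=1100100101 Δ4=1100100001 | 4Δ
t=11: Δ0=1100100001 Δ1=1100100000 | 1Δ
t=12: Δ0=1100100000 Δ1=1100100001 Δ2=1000100001 | 2Δ
t=13: Δ0=1000100001 Δ1=1000100000 | 1Δ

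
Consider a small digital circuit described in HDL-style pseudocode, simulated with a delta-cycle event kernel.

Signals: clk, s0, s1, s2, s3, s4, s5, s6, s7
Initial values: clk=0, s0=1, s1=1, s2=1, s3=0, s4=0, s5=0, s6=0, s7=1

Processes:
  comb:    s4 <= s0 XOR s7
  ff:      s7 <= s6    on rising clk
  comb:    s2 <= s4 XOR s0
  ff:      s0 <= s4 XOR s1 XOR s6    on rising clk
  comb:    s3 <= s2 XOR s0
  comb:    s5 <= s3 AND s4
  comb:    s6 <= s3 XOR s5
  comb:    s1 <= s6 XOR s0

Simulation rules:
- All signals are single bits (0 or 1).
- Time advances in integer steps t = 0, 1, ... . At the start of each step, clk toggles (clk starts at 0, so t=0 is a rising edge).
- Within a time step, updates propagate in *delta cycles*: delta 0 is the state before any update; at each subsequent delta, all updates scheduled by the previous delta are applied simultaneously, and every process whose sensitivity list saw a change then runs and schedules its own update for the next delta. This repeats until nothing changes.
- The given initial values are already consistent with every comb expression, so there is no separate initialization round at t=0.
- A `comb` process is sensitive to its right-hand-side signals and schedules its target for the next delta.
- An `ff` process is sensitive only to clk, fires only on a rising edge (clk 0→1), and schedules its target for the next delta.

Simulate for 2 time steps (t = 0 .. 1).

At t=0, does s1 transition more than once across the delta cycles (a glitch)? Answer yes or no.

t=0 Δ0: s3=0 s6=0 s4=0 s1=1 s7=1 s2=1 clk=0 s0=1 s5=0
  Δ1: clk:0→1
  Δ2: s7:1→0
  Δ3: s4:0→1
  Δ4: s2:1→0
  Δ5: s3:0→1
  Δ6: s6:0→1, s5:0→1
  Δ7: s6:1→0, s1:1→0
  Δ8: s1:0→1
  (8Δ to stable)
t=1 Δ0: s3=1 s6=0 s4=1 s1=1 s7=0 s2=0 clk=1 s0=1 s5=1
  Δ1: clk:1→0
  (1Δ to stable)

yes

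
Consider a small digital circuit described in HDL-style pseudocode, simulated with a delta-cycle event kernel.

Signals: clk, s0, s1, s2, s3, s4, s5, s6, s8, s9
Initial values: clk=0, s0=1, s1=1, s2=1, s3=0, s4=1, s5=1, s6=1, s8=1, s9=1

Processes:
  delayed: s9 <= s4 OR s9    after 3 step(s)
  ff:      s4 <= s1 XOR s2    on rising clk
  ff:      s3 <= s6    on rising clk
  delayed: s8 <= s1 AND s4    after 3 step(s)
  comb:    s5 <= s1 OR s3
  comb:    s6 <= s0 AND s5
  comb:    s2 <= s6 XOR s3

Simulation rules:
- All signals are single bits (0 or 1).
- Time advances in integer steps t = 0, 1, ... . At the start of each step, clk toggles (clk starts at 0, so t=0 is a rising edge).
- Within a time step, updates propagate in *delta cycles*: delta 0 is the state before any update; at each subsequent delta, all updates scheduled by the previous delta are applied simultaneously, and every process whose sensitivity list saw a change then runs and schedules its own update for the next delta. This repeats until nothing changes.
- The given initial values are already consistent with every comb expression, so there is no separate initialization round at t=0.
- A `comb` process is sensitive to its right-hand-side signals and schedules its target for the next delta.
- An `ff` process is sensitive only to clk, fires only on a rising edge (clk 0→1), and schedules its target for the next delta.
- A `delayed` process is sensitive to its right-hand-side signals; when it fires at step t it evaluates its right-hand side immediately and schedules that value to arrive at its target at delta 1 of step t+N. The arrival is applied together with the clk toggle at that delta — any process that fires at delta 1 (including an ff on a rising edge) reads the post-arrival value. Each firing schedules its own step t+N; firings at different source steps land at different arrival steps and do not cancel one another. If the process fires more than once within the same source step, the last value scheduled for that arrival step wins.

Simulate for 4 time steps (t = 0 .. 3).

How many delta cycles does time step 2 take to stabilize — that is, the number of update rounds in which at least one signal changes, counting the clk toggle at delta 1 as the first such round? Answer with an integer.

2

t0.Δ0 s8=1 s3=0 s2=1 s0=1 clk=0 s6=1 s4=1 s9=1 s1=1 s5=1
t0.Δ1 s8=1 s3=0 s2=1 s0=1 clk=1 s6=1 s4=1 s9=1 s1=1 s5=1
t0.Δ2 s8=1 s3=1 s2=1 s0=1 clk=1 s6=1 s4=0 s9=1 s1=1 s5=1
t0.Δ3 s8=1 s3=1 s2=0 s0=1 clk=1 s6=1 s4=0 s9=1 s1=1 s5=1
t1.Δ0 s8=1 s3=1 s2=0 s0=1 clk=1 s6=1 s4=0 s9=1 s1=1 s5=1
t1.Δ1 s8=1 s3=1 s2=0 s0=1 clk=0 s6=1 s4=0 s9=1 s1=1 s5=1
t2.Δ0 s8=1 s3=1 s2=0 s0=1 clk=0 s6=1 s4=0 s9=1 s1=1 s5=1
t2.Δ1 s8=1 s3=1 s2=0 s0=1 clk=1 s6=1 s4=0 s9=1 s1=1 s5=1
t2.Δ2 s8=1 s3=1 s2=0 s0=1 clk=1 s6=1 s4=1 s9=1 s1=1 s5=1
t3.Δ0 s8=1 s3=1 s2=0 s0=1 clk=1 s6=1 s4=1 s9=1 s1=1 s5=1
t3.Δ1 s8=0 s3=1 s2=0 s0=1 clk=0 s6=1 s4=1 s9=1 s1=1 s5=1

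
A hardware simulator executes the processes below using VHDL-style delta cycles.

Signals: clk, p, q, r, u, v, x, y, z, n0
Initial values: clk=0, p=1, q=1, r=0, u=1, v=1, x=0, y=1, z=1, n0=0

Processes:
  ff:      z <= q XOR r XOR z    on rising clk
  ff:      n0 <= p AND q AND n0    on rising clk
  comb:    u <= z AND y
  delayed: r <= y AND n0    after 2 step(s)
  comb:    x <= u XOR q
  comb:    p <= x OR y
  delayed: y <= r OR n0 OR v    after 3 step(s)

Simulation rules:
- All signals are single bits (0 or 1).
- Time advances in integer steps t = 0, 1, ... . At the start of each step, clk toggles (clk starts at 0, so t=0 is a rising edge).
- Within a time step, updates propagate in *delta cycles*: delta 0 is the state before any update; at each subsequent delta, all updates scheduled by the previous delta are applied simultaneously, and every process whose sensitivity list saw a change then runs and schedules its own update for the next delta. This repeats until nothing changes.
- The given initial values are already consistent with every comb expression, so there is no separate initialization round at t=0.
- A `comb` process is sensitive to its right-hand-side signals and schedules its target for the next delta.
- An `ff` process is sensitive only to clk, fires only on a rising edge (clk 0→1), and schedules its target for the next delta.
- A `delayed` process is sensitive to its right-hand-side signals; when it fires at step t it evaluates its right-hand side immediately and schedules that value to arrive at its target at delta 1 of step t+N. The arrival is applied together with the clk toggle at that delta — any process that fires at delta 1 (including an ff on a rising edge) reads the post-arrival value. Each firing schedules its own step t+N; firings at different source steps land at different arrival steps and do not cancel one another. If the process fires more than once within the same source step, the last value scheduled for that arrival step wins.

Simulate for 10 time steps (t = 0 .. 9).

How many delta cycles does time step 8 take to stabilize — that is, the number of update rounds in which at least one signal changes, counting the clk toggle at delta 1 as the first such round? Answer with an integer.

4

t=0 Δ0: p=1 v=1 z=1 q=1 u=1 r=0 clk=0 y=1 n0=0 x=0
  Δ1: clk:0→1
  Δ2: z:1→0
  Δ3: u:1→0
  Δ4: x:0→1
  (4Δ to stable)
t=1 Δ0: p=1 v=1 z=0 q=1 u=0 r=0 clk=1 y=1 n0=0 x=1
  Δ1: clk:1→0
  (1Δ to stable)
t=2 Δ0: p=1 v=1 z=0 q=1 u=0 r=0 clk=0 y=1 n0=0 x=1
  Δ1: clk:0→1
  Δ2: z:0→1
  Δ3: u:0→1
  Δ4: x:1→0
  (4Δ to stable)
t=3 Δ0: p=1 v=1 z=1 q=1 u=1 r=0 clk=1 y=1 n0=0 x=0
  Δ1: clk:1→0
  (1Δ to stable)
t=4 Δ0: p=1 v=1 z=1 q=1 u=1 r=0 clk=0 y=1 n0=0 x=0
  Δ1: clk:0→1
  Δ2: z:1→0
  Δ3: u:1→0
  Δ4: x:0→1
  (4Δ to stable)
t=5 Δ0: p=1 v=1 z=0 q=1 u=0 r=0 clk=1 y=1 n0=0 x=1
  Δ1: clk:1→0
  (1Δ to stable)
t=6 Δ0: p=1 v=1 z=0 q=1 u=0 r=0 clk=0 y=1 n0=0 x=1
  Δ1: clk:0→1
  Δ2: z:0→1
  Δ3: u:0→1
  Δ4: x:1→0
  (4Δ to stable)
t=7 Δ0: p=1 v=1 z=1 q=1 u=1 r=0 clk=1 y=1 n0=0 x=0
  Δ1: clk:1→0
  (1Δ to stable)
t=8 Δ0: p=1 v=1 z=1 q=1 u=1 r=0 clk=0 y=1 n0=0 x=0
  Δ1: clk:0→1
  Δ2: z:1→0
  Δ3: u:1→0
  Δ4: x:0→1
  (4Δ to stable)
t=9 Δ0: p=1 v=1 z=0 q=1 u=0 r=0 clk=1 y=1 n0=0 x=1
  Δ1: clk:1→0
  (1Δ to stable)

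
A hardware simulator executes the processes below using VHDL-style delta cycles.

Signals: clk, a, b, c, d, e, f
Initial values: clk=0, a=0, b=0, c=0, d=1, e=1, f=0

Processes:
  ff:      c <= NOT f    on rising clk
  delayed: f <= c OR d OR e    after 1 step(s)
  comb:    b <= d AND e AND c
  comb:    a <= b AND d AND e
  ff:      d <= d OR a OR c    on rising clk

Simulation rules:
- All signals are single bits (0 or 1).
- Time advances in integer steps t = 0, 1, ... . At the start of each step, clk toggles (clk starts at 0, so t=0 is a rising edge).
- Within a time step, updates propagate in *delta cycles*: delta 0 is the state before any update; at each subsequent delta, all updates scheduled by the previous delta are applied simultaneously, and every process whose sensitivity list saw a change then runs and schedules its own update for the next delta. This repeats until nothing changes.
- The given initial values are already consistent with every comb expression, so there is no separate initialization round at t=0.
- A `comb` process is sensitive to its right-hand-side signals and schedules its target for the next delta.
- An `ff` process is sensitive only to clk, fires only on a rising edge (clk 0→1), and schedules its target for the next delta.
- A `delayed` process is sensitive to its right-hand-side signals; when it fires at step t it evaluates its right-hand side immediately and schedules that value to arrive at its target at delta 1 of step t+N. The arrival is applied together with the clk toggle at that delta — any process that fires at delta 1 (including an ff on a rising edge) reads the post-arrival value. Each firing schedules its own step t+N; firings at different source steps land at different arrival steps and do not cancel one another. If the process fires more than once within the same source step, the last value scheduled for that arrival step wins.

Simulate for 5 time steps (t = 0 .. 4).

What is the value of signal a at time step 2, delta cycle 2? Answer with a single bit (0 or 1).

[bits: clk,e,c,d,f,b,a]
t=0: Δ0=0101000 Δ1=1101000 Δ2=1111000 Δ3=1111010 Δ4=1111011 | 4Δ
t=1: Δ0=1111011 Δ1=0111111 | 1Δ
t=2: Δ0=0111111 Δ1=1111111 Δ2=1101111 Δ3=1101101 Δ4=1101100 | 4Δ
t=3: Δ0=1101100 Δ1=0101100 | 1Δ
t=4: Δ0=0101100 Δ1=1101100 | 1Δ

1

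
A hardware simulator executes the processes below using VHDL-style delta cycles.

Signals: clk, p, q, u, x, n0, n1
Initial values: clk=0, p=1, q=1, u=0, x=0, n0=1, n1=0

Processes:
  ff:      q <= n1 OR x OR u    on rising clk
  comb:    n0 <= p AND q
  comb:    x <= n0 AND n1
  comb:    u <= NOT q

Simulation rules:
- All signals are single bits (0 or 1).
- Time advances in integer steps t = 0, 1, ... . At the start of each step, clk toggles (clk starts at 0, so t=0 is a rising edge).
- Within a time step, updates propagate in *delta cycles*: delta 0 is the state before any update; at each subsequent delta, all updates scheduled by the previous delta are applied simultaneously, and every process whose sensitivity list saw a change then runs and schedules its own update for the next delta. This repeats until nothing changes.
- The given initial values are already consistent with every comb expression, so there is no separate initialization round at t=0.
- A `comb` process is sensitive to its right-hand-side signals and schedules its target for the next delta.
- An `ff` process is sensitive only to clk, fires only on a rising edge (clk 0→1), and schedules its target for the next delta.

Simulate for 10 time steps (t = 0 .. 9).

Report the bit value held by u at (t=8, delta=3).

1

t=0 Δ0: n1=0 n0=1 u=0 clk=0 x=0 p=1 q=1
  Δ1: clk:0→1
  Δ2: q:1→0
  Δ3: n0:1→0, u:0→1
  (3Δ to stable)
t=1 Δ0: n1=0 n0=0 u=1 clk=1 x=0 p=1 q=0
  Δ1: clk:1→0
  (1Δ to stable)
t=2 Δ0: n1=0 n0=0 u=1 clk=0 x=0 p=1 q=0
  Δ1: clk:0→1
  Δ2: q:0→1
  Δ3: n0:0→1, u:1→0
  (3Δ to stable)
t=3 Δ0: n1=0 n0=1 u=0 clk=1 x=0 p=1 q=1
  Δ1: clk:1→0
  (1Δ to stable)
t=4 Δ0: n1=0 n0=1 u=0 clk=0 x=0 p=1 q=1
  Δ1: clk:0→1
  Δ2: q:1→0
  Δ3: n0:1→0, u:0→1
  (3Δ to stable)
t=5 Δ0: n1=0 n0=0 u=1 clk=1 x=0 p=1 q=0
  Δ1: clk:1→0
  (1Δ to stable)
t=6 Δ0: n1=0 n0=0 u=1 clk=0 x=0 p=1 q=0
  Δ1: clk:0→1
  Δ2: q:0→1
  Δ3: n0:0→1, u:1→0
  (3Δ to stable)
t=7 Δ0: n1=0 n0=1 u=0 clk=1 x=0 p=1 q=1
  Δ1: clk:1→0
  (1Δ to stable)
t=8 Δ0: n1=0 n0=1 u=0 clk=0 x=0 p=1 q=1
  Δ1: clk:0→1
  Δ2: q:1→0
  Δ3: n0:1→0, u:0→1
  (3Δ to stable)
t=9 Δ0: n1=0 n0=0 u=1 clk=1 x=0 p=1 q=0
  Δ1: clk:1→0
  (1Δ to stable)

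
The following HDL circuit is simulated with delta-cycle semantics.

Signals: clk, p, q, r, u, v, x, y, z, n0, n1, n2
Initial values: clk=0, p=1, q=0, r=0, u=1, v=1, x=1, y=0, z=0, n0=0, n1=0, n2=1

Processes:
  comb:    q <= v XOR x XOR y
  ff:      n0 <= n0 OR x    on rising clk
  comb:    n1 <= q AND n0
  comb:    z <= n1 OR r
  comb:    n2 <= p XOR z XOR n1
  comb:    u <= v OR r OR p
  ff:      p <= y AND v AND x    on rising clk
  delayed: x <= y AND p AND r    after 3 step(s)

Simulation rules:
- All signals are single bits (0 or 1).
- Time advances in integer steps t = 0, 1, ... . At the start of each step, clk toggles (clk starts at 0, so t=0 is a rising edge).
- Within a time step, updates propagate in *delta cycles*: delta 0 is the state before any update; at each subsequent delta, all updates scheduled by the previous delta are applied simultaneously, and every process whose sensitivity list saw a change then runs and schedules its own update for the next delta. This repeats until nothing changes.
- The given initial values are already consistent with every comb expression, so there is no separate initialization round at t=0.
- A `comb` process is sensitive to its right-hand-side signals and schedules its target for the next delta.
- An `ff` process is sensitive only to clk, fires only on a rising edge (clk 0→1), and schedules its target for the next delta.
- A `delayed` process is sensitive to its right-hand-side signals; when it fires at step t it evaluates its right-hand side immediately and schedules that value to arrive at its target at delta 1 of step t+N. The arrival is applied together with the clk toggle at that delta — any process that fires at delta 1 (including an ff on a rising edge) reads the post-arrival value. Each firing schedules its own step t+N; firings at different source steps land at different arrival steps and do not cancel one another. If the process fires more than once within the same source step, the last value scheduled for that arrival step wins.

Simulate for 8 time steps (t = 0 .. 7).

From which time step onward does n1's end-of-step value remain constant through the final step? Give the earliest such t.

3

t0.Δ0 v=1 y=0 clk=0 x=1 n2=1 n0=0 q=0 n1=0 p=1 r=0 u=1 z=0
t0.Δ1 v=1 y=0 clk=1 x=1 n2=1 n0=0 q=0 n1=0 p=1 r=0 u=1 z=0
t0.Δ2 v=1 y=0 clk=1 x=1 n2=1 n0=1 q=0 n1=0 p=0 r=0 u=1 z=0
t0.Δ3 v=1 y=0 clk=1 x=1 n2=0 n0=1 q=0 n1=0 p=0 r=0 u=1 z=0
t1.Δ0 v=1 y=0 clk=1 x=1 n2=0 n0=1 q=0 n1=0 p=0 r=0 u=1 z=0
t1.Δ1 v=1 y=0 clk=0 x=1 n2=0 n0=1 q=0 n1=0 p=0 r=0 u=1 z=0
t2.Δ0 v=1 y=0 clk=0 x=1 n2=0 n0=1 q=0 n1=0 p=0 r=0 u=1 z=0
t2.Δ1 v=1 y=0 clk=1 x=1 n2=0 n0=1 q=0 n1=0 p=0 r=0 u=1 z=0
t3.Δ0 v=1 y=0 clk=1 x=1 n2=0 n0=1 q=0 n1=0 p=0 r=0 u=1 z=0
t3.Δ1 v=1 y=0 clk=0 x=0 n2=0 n0=1 q=0 n1=0 p=0 r=0 u=1 z=0
t3.Δ2 v=1 y=0 clk=0 x=0 n2=0 n0=1 q=1 n1=0 p=0 r=0 u=1 z=0
t3.Δ3 v=1 y=0 clk=0 x=0 n2=0 n0=1 q=1 n1=1 p=0 r=0 u=1 z=0
t3.Δ4 v=1 y=0 clk=0 x=0 n2=1 n0=1 q=1 n1=1 p=0 r=0 u=1 z=1
t3.Δ5 v=1 y=0 clk=0 x=0 n2=0 n0=1 q=1 n1=1 p=0 r=0 u=1 z=1
t4.Δ0 v=1 y=0 clk=0 x=0 n2=0 n0=1 q=1 n1=1 p=0 r=0 u=1 z=1
t4.Δ1 v=1 y=0 clk=1 x=0 n2=0 n0=1 q=1 n1=1 p=0 r=0 u=1 z=1
t5.Δ0 v=1 y=0 clk=1 x=0 n2=0 n0=1 q=1 n1=1 p=0 r=0 u=1 z=1
t5.Δ1 v=1 y=0 clk=0 x=0 n2=0 n0=1 q=1 n1=1 p=0 r=0 u=1 z=1
t6.Δ0 v=1 y=0 clk=0 x=0 n2=0 n0=1 q=1 n1=1 p=0 r=0 u=1 z=1
t6.Δ1 v=1 y=0 clk=1 x=0 n2=0 n0=1 q=1 n1=1 p=0 r=0 u=1 z=1
t7.Δ0 v=1 y=0 clk=1 x=0 n2=0 n0=1 q=1 n1=1 p=0 r=0 u=1 z=1
t7.Δ1 v=1 y=0 clk=0 x=0 n2=0 n0=1 q=1 n1=1 p=0 r=0 u=1 z=1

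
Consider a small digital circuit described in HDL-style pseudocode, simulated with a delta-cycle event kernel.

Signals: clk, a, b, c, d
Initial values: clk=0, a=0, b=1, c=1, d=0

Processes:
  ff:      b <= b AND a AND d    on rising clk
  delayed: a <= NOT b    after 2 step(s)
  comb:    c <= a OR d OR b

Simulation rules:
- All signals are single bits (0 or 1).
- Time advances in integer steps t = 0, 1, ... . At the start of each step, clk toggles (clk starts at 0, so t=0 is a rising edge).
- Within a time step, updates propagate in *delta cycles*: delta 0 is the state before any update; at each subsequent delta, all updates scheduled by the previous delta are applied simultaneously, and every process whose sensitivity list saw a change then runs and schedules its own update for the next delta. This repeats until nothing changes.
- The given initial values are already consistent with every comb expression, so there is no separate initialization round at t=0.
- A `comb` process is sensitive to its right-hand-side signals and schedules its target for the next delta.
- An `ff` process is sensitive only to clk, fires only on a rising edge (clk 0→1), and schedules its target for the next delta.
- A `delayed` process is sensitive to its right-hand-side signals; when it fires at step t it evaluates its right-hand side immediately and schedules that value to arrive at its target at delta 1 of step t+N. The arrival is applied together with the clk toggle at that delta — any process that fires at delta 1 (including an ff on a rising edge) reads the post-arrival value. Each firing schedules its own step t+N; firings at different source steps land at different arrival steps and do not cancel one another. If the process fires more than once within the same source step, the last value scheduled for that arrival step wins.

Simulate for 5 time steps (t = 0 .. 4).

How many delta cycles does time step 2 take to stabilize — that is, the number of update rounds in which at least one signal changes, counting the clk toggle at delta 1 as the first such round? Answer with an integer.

2

t=0 Δ0: clk=0 a=0 d=0 b=1 c=1
  Δ1: clk:0→1
  Δ2: b:1→0
  Δ3: c:1→0
  (3Δ to stable)
t=1 Δ0: clk=1 a=0 d=0 b=0 c=0
  Δ1: clk:1→0
  (1Δ to stable)
t=2 Δ0: clk=0 a=0 d=0 b=0 c=0
  Δ1: clk:0→1, a:0→1
  Δ2: c:0→1
  (2Δ to stable)
t=3 Δ0: clk=1 a=1 d=0 b=0 c=1
  Δ1: clk:1→0
  (1Δ to stable)
t=4 Δ0: clk=0 a=1 d=0 b=0 c=1
  Δ1: clk:0→1
  (1Δ to stable)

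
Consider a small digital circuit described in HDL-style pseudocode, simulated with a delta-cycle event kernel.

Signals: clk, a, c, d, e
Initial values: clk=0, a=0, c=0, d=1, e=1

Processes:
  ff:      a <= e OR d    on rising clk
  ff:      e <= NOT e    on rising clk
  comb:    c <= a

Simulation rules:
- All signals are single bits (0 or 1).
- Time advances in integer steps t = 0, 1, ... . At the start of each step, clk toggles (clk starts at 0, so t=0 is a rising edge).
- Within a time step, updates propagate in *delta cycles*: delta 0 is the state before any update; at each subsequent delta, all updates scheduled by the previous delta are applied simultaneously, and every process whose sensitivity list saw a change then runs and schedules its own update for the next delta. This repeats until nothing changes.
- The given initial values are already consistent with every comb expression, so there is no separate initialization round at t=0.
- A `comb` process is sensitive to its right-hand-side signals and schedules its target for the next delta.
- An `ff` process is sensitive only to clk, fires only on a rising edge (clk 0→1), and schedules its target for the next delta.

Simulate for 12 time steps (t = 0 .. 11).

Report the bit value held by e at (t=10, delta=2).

t=0 Δ0: c=0 e=1 a=0 d=1 clk=0
  Δ1: clk:0→1
  Δ2: e:1→0, a:0→1
  Δ3: c:0→1
  (3Δ to stable)
t=1 Δ0: c=1 e=0 a=1 d=1 clk=1
  Δ1: clk:1→0
  (1Δ to stable)
t=2 Δ0: c=1 e=0 a=1 d=1 clk=0
  Δ1: clk:0→1
  Δ2: e:0→1
  (2Δ to stable)
t=3 Δ0: c=1 e=1 a=1 d=1 clk=1
  Δ1: clk:1→0
  (1Δ to stable)
t=4 Δ0: c=1 e=1 a=1 d=1 clk=0
  Δ1: clk:0→1
  Δ2: e:1→0
  (2Δ to stable)
t=5 Δ0: c=1 e=0 a=1 d=1 clk=1
  Δ1: clk:1→0
  (1Δ to stable)
t=6 Δ0: c=1 e=0 a=1 d=1 clk=0
  Δ1: clk:0→1
  Δ2: e:0→1
  (2Δ to stable)
t=7 Δ0: c=1 e=1 a=1 d=1 clk=1
  Δ1: clk:1→0
  (1Δ to stable)
t=8 Δ0: c=1 e=1 a=1 d=1 clk=0
  Δ1: clk:0→1
  Δ2: e:1→0
  (2Δ to stable)
t=9 Δ0: c=1 e=0 a=1 d=1 clk=1
  Δ1: clk:1→0
  (1Δ to stable)
t=10 Δ0: c=1 e=0 a=1 d=1 clk=0
  Δ1: clk:0→1
  Δ2: e:0→1
  (2Δ to stable)
t=11 Δ0: c=1 e=1 a=1 d=1 clk=1
  Δ1: clk:1→0
  (1Δ to stable)

1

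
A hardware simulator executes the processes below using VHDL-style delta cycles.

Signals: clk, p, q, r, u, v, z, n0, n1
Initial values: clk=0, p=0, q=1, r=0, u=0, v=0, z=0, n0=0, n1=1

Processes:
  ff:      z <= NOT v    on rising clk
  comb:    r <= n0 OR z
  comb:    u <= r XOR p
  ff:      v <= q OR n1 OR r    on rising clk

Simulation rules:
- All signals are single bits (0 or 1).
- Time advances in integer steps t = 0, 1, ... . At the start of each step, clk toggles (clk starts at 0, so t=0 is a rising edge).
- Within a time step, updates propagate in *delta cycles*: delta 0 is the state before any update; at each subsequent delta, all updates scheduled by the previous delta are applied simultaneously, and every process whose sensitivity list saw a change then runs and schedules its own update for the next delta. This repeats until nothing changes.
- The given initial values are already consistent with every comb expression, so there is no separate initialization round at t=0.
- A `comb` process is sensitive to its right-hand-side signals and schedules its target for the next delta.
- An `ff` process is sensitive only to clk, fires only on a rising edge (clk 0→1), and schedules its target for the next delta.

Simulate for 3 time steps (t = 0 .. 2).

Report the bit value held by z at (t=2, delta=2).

t=0 Δ0: n1=1 r=0 clk=0 u=0 z=0 p=0 v=0 q=1 n0=0
  Δ1: clk:0→1
  Δ2: z:0→1, v:0→1
  Δ3: r:0→1
  Δ4: u:0→1
  (4Δ to stable)
t=1 Δ0: n1=1 r=1 clk=1 u=1 z=1 p=0 v=1 q=1 n0=0
  Δ1: clk:1→0
  (1Δ to stable)
t=2 Δ0: n1=1 r=1 clk=0 u=1 z=1 p=0 v=1 q=1 n0=0
  Δ1: clk:0→1
  Δ2: z:1→0
  Δ3: r:1→0
  Δ4: u:1→0
  (4Δ to stable)

0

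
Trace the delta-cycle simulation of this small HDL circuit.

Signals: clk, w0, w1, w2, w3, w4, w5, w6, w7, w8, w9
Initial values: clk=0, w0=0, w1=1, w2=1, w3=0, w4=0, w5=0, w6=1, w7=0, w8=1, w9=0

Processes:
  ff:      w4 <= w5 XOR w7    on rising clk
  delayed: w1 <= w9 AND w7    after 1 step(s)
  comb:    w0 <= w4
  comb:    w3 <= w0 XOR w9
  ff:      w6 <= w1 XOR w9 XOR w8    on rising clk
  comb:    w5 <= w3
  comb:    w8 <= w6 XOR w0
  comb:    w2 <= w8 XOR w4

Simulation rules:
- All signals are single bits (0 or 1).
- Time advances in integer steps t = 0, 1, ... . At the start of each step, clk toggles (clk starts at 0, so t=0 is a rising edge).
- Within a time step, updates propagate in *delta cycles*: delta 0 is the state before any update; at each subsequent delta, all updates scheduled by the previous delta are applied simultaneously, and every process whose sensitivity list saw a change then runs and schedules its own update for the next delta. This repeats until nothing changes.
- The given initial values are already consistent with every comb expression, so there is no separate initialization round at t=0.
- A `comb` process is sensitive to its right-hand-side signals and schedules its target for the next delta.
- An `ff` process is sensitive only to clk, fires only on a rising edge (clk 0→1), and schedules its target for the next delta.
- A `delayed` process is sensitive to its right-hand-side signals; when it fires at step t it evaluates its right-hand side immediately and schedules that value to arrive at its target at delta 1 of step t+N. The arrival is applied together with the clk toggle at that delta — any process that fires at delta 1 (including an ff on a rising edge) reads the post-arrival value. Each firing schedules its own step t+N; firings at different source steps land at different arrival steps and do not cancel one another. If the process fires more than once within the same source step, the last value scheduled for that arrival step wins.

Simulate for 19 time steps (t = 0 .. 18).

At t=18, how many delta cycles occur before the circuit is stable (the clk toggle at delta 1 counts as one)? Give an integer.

[bits: w4,w6,w7,w8,w5,w9,w3,w2,clk,w1,w0]
t=0: Δ0=01010001010 Δ1=01010001110 Δ2=00010001110 Δ3=00000001110 Δ4=00000000110 | 4Δ
t=1: Δ0=00000000110 Δ1=00000000010 | 1Δ
t=2: Δ0=00000000010 Δ1=00000000110 Δ2=01000000110 Δ3=01010000110 Δ4=01010001110 | 4Δ
t=3: Δ0=01010001110 Δ1=01010001010 | 1Δ
t=4: Δ0=01010001010 Δ1=01010001110 Δ2=00010001110 Δ3=00000001110 Δ4=00000000110 | 4Δ
t=5: Δ0=00000000110 Δ1=00000000010 | 1Δ
t=6: Δ0=00000000010 Δ1=00000000110 Δ2=01000000110 Δ3=01010000110 Δ4=01010001110 | 4Δ
t=7: Δ0=01010001110 Δ1=01010001010 | 1Δ
t=8: Δ0=01010001010 Δ1=01010001110 Δ2=00010001110 Δ3=00000001110 Δ4=00000000110 | 4Δ
t=9: Δ0=00000000110 Δ1=00000000010 | 1Δ
t=10: Δ0=00000000010 Δ1=00000000110 Δ2=01000000110 Δ3=01010000110 Δ4=01010001110 | 4Δ
t=11: Δ0=01010001110 Δ1=01010001010 | 1Δ
t=12: Δ0=01010001010 Δ1=01010001110 Δ2=00010001110 Δ3=00000001110 Δ4=00000000110 | 4Δ
t=13: Δ0=00000000110 Δ1=00000000010 | 1Δ
t=14: Δ0=00000000010 Δ1=00000000110 Δ2=01000000110 Δ3=01010000110 Δ4=01010001110 | 4Δ
t=15: Δ0=01010001110 Δ1=01010001010 | 1Δ
t=16: Δ0=01010001010 Δ1=01010001110 Δ2=00010001110 Δ3=00000001110 Δ4=00000000110 | 4Δ
t=17: Δ0=00000000110 Δ1=00000000010 | 1Δ
t=18: Δ0=00000000010 Δ1=00000000110 Δ2=01000000110 Δ3=01010000110 Δ4=01010001110 | 4Δ

4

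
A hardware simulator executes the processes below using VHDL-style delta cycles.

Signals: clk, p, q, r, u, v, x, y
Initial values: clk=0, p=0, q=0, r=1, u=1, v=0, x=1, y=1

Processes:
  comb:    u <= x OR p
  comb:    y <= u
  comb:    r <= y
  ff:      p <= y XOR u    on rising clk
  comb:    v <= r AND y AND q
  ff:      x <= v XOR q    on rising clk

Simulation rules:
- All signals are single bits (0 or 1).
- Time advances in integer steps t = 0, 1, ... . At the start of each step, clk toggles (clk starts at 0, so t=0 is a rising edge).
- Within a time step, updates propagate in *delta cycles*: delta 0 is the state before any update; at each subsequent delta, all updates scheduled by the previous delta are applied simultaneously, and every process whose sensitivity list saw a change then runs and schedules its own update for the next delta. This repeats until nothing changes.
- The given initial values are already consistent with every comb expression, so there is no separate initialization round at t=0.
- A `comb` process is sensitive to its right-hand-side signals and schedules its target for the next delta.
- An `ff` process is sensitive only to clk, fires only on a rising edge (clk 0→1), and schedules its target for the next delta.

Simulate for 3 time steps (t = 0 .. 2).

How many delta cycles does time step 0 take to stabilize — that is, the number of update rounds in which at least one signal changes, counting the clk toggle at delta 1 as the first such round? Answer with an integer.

[bits: u,r,x,v,clk,q,y,p]
t=0: Δ0=11100010 Δ1=11101010 Δ2=11001010 Δ3=01001010 Δ4=01001000 Δ5=00001000 | 5Δ
t=1: Δ0=00001000 Δ1=00000000 | 1Δ
t=2: Δ0=00000000 Δ1=00001000 | 1Δ

5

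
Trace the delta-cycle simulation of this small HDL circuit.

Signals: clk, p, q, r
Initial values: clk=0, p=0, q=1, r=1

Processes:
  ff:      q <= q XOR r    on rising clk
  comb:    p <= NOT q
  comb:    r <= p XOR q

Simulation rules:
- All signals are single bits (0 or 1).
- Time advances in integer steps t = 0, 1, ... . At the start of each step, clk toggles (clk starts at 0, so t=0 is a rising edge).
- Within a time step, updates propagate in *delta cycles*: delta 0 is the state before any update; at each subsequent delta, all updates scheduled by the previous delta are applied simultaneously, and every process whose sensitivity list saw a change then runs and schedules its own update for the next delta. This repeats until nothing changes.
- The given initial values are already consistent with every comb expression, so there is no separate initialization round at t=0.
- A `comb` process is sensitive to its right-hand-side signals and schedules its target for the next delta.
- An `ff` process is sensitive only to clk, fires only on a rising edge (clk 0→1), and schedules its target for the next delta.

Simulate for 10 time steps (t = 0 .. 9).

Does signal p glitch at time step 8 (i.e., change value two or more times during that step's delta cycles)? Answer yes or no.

no

[bits: p,clk,r,q]
t=0: Δ0=0011 Δ1=0111 Δ2=0110 Δ3=1100 Δ4=1110 | 4Δ
t=1: Δ0=1110 Δ1=1010 | 1Δ
t=2: Δ0=1010 Δ1=1110 Δ2=1111 Δ3=0101 Δ4=0111 | 4Δ
t=3: Δ0=0111 Δ1=0011 | 1Δ
t=4: Δ0=0011 Δ1=0111 Δ2=0110 Δ3=1100 Δ4=1110 | 4Δ
t=5: Δ0=1110 Δ1=1010 | 1Δ
t=6: Δ0=1010 Δ1=1110 Δ2=1111 Δ3=0101 Δ4=0111 | 4Δ
t=7: Δ0=0111 Δ1=0011 | 1Δ
t=8: Δ0=0011 Δ1=0111 Δ2=0110 Δ3=1100 Δ4=1110 | 4Δ
t=9: Δ0=1110 Δ1=1010 | 1Δ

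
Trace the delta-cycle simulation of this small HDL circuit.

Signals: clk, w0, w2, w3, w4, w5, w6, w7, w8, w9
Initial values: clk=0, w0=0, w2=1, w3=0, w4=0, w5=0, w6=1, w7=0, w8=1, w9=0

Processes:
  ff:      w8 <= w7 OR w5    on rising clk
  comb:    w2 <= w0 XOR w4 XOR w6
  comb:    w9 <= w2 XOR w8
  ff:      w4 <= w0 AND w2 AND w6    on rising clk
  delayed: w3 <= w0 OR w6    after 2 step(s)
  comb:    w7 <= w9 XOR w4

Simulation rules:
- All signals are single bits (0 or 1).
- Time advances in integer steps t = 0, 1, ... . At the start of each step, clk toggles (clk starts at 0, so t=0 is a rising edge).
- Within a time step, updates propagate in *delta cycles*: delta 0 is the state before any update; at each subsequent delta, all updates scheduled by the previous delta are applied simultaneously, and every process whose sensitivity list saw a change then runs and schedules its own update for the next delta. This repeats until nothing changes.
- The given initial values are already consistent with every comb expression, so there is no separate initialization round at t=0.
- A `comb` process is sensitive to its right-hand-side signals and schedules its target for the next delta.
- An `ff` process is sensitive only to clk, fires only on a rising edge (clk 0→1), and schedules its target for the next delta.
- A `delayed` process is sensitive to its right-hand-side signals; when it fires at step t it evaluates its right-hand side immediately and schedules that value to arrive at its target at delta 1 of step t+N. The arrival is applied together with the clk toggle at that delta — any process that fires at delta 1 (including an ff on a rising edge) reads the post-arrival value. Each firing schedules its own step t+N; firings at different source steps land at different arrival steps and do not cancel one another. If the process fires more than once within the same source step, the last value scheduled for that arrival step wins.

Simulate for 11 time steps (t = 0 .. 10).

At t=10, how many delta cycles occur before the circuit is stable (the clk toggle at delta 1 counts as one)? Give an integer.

4

t=0 Δ0: w3=0 w6=1 w4=0 w9=0 w7=0 w0=0 w8=1 w5=0 w2=1 clk=0
  Δ1: clk:0→1
  Δ2: w8:1→0
  Δ3: w9:0→1
  Δ4: w7:0→1
  (4Δ to stable)
t=1 Δ0: w3=0 w6=1 w4=0 w9=1 w7=1 w0=0 w8=0 w5=0 w2=1 clk=1
  Δ1: clk:1→0
  (1Δ to stable)
t=2 Δ0: w3=0 w6=1 w4=0 w9=1 w7=1 w0=0 w8=0 w5=0 w2=1 clk=0
  Δ1: clk:0→1
  Δ2: w8:0→1
  Δ3: w9:1→0
  Δ4: w7:1→0
  (4Δ to stable)
t=3 Δ0: w3=0 w6=1 w4=0 w9=0 w7=0 w0=0 w8=1 w5=0 w2=1 clk=1
  Δ1: clk:1→0
  (1Δ to stable)
t=4 Δ0: w3=0 w6=1 w4=0 w9=0 w7=0 w0=0 w8=1 w5=0 w2=1 clk=0
  Δ1: clk:0→1
  Δ2: w8:1→0
  Δ3: w9:0→1
  Δ4: w7:0→1
  (4Δ to stable)
t=5 Δ0: w3=0 w6=1 w4=0 w9=1 w7=1 w0=0 w8=0 w5=0 w2=1 clk=1
  Δ1: clk:1→0
  (1Δ to stable)
t=6 Δ0: w3=0 w6=1 w4=0 w9=1 w7=1 w0=0 w8=0 w5=0 w2=1 clk=0
  Δ1: clk:0→1
  Δ2: w8:0→1
  Δ3: w9:1→0
  Δ4: w7:1→0
  (4Δ to stable)
t=7 Δ0: w3=0 w6=1 w4=0 w9=0 w7=0 w0=0 w8=1 w5=0 w2=1 clk=1
  Δ1: clk:1→0
  (1Δ to stable)
t=8 Δ0: w3=0 w6=1 w4=0 w9=0 w7=0 w0=0 w8=1 w5=0 w2=1 clk=0
  Δ1: clk:0→1
  Δ2: w8:1→0
  Δ3: w9:0→1
  Δ4: w7:0→1
  (4Δ to stable)
t=9 Δ0: w3=0 w6=1 w4=0 w9=1 w7=1 w0=0 w8=0 w5=0 w2=1 clk=1
  Δ1: clk:1→0
  (1Δ to stable)
t=10 Δ0: w3=0 w6=1 w4=0 w9=1 w7=1 w0=0 w8=0 w5=0 w2=1 clk=0
  Δ1: clk:0→1
  Δ2: w8:0→1
  Δ3: w9:1→0
  Δ4: w7:1→0
  (4Δ to stable)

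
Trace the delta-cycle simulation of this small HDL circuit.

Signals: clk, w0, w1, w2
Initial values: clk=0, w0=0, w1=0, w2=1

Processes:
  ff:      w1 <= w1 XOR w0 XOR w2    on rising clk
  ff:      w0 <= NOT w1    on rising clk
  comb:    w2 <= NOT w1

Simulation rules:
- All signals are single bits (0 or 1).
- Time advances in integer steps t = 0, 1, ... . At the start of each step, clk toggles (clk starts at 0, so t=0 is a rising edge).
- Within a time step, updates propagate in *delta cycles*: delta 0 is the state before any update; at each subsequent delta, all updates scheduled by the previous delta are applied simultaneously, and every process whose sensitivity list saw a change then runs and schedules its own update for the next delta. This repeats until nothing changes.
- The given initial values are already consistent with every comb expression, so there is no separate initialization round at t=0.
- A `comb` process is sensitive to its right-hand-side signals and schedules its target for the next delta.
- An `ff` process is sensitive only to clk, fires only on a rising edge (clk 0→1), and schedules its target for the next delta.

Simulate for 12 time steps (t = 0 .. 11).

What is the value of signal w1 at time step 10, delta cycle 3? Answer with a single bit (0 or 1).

t=0 Δ0: clk=0 w2=1 w0=0 w1=0
  Δ1: clk:0→1
  Δ2: w0:0→1, w1:0→1
  Δ3: w2:1→0
  (3Δ to stable)
t=1 Δ0: clk=1 w2=0 w0=1 w1=1
  Δ1: clk:1→0
  (1Δ to stable)
t=2 Δ0: clk=0 w2=0 w0=1 w1=1
  Δ1: clk:0→1
  Δ2: w0:1→0, w1:1→0
  Δ3: w2:0→1
  (3Δ to stable)
t=3 Δ0: clk=1 w2=1 w0=0 w1=0
  Δ1: clk:1→0
  (1Δ to stable)
t=4 Δ0: clk=0 w2=1 w0=0 w1=0
  Δ1: clk:0→1
  Δ2: w0:0→1, w1:0→1
  Δ3: w2:1→0
  (3Δ to stable)
t=5 Δ0: clk=1 w2=0 w0=1 w1=1
  Δ1: clk:1→0
  (1Δ to stable)
t=6 Δ0: clk=0 w2=0 w0=1 w1=1
  Δ1: clk:0→1
  Δ2: w0:1→0, w1:1→0
  Δ3: w2:0→1
  (3Δ to stable)
t=7 Δ0: clk=1 w2=1 w0=0 w1=0
  Δ1: clk:1→0
  (1Δ to stable)
t=8 Δ0: clk=0 w2=1 w0=0 w1=0
  Δ1: clk:0→1
  Δ2: w0:0→1, w1:0→1
  Δ3: w2:1→0
  (3Δ to stable)
t=9 Δ0: clk=1 w2=0 w0=1 w1=1
  Δ1: clk:1→0
  (1Δ to stable)
t=10 Δ0: clk=0 w2=0 w0=1 w1=1
  Δ1: clk:0→1
  Δ2: w0:1→0, w1:1→0
  Δ3: w2:0→1
  (3Δ to stable)
t=11 Δ0: clk=1 w2=1 w0=0 w1=0
  Δ1: clk:1→0
  (1Δ to stable)

0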